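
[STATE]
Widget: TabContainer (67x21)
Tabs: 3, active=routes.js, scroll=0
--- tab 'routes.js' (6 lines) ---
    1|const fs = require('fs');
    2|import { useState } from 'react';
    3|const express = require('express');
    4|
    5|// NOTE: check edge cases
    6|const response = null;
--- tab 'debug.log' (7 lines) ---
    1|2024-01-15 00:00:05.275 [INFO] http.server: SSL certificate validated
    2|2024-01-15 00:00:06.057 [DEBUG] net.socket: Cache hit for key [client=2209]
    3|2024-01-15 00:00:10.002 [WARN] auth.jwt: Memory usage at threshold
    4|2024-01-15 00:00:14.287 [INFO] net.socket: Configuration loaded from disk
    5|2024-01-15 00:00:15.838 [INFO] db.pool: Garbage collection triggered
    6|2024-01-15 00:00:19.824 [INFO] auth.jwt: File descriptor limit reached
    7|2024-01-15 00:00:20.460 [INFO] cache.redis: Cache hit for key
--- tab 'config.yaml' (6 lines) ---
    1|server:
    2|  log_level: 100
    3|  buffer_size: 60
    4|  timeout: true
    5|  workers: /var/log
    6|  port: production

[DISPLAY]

[routes.js]│ debug.log │ config.yaml                               
───────────────────────────────────────────────────────────────────
const fs = require('fs');                                          
import { useState } from 'react';                                  
const express = require('express');                                
                                                                   
// NOTE: check edge cases                                          
const response = null;                                             
                                                                   
                                                                   
                                                                   
                                                                   
                                                                   
                                                                   
                                                                   
                                                                   
                                                                   
                                                                   
                                                                   
                                                                   
                                                                   


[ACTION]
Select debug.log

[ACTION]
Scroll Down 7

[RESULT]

 routes.js │[debug.log]│ config.yaml                               
───────────────────────────────────────────────────────────────────
2024-01-15 00:00:20.460 [INFO] cache.redis: Cache hit for key      
                                                                   
                                                                   
                                                                   
                                                                   
                                                                   
                                                                   
                                                                   
                                                                   
                                                                   
                                                                   
                                                                   
                                                                   
                                                                   
                                                                   
                                                                   
                                                                   
                                                                   
                                                                   


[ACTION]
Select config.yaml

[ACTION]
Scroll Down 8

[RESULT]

 routes.js │ debug.log │[config.yaml]                              
───────────────────────────────────────────────────────────────────
  port: production                                                 
                                                                   
                                                                   
                                                                   
                                                                   
                                                                   
                                                                   
                                                                   
                                                                   
                                                                   
                                                                   
                                                                   
                                                                   
                                                                   
                                                                   
                                                                   
                                                                   
                                                                   
                                                                   


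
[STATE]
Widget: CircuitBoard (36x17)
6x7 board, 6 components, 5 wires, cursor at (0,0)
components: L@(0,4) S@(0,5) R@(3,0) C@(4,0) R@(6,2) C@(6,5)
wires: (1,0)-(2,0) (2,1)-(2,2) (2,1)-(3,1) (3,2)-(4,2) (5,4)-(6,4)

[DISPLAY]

   0 1 2 3 4 5                      
0  [.]              L   S           
                                    
1   ·                               
    │                               
2   ·   · ─ ·                       
        │                           
3   R   ·   ·                       
            │                       
4   C       ·                       
                                    
5                   ·               
                    │               
6           R       ·   C           
Cursor: (0,0)                       
                                    
                                    


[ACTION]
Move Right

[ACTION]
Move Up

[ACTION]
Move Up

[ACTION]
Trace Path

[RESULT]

   0 1 2 3 4 5                      
0      [.]          L   S           
                                    
1   ·                               
    │                               
2   ·   · ─ ·                       
        │                           
3   R   ·   ·                       
            │                       
4   C       ·                       
                                    
5                   ·               
                    │               
6           R       ·   C           
Cursor: (0,1)  Trace: No connections
                                    
                                    


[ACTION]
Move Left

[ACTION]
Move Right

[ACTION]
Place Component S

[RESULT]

   0 1 2 3 4 5                      
0      [S]          L   S           
                                    
1   ·                               
    │                               
2   ·   · ─ ·                       
        │                           
3   R   ·   ·                       
            │                       
4   C       ·                       
                                    
5                   ·               
                    │               
6           R       ·   C           
Cursor: (0,1)  Trace: No connections
                                    
                                    


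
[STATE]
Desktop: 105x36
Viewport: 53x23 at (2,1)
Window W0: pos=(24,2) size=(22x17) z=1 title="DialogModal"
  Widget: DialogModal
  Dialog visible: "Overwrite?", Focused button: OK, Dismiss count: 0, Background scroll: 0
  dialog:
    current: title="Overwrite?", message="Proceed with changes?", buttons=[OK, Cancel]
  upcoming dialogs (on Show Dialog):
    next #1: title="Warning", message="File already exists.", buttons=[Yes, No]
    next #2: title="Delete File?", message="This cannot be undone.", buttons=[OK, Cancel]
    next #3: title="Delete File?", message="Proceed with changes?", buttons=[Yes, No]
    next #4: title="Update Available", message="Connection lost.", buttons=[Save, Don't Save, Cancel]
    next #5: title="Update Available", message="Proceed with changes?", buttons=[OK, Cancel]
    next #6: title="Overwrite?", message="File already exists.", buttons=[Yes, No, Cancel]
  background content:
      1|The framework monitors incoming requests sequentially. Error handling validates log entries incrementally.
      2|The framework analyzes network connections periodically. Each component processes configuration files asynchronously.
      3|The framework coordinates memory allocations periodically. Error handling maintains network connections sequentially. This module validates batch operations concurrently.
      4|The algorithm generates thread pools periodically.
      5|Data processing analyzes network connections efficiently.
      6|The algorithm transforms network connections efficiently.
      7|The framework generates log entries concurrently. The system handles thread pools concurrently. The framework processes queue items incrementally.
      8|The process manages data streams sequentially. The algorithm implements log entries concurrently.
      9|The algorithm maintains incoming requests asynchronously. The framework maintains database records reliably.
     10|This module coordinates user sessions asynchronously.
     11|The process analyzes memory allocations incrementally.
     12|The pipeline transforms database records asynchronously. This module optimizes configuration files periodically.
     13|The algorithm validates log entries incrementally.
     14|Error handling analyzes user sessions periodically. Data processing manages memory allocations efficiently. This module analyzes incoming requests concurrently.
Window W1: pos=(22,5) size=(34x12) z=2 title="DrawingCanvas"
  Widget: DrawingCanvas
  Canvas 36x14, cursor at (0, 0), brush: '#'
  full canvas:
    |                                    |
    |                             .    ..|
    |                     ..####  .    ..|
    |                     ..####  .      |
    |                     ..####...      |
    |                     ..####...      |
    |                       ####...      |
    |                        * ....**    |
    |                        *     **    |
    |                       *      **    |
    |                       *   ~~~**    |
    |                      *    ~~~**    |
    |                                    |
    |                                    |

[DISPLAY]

                                                     
                      ┏━━━━━━━━━━━━━━━━━━━━┓         
                      ┃ DialogModal        ┃         
                      ┠────────────────────┨         
                    ┏━━━━━━━━━━━━━━━━━━━━━━━━━━━━━━━━
                    ┃ DrawingCanvas                  
                    ┠────────────────────────────────
                    ┃+                               
                    ┃                             .  
                    ┃                     ..####  .  
                    ┃                     ..####  .  
                    ┃                     ..####...  
                    ┃                     ..####...  
                    ┃                       ####...  
                    ┃                        * ....**
                    ┗━━━━━━━━━━━━━━━━━━━━━━━━━━━━━━━━
                      ┃The algorithm valida┃         
                      ┗━━━━━━━━━━━━━━━━━━━━┛         
                                                     
                                                     
                                                     
                                                     
                                                     


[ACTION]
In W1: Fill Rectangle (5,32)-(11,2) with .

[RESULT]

                                                     
                      ┏━━━━━━━━━━━━━━━━━━━━┓         
                      ┃ DialogModal        ┃         
                      ┠────────────────────┨         
                    ┏━━━━━━━━━━━━━━━━━━━━━━━━━━━━━━━━
                    ┃ DrawingCanvas                  
                    ┠────────────────────────────────
                    ┃+                               
                    ┃                             .  
                    ┃                     ..####  .  
                    ┃                     ..####  .  
                    ┃                     ..####...  
                    ┃  ..............................
                    ┃  ..............................
                    ┃  ..............................
                    ┗━━━━━━━━━━━━━━━━━━━━━━━━━━━━━━━━
                      ┃The algorithm valida┃         
                      ┗━━━━━━━━━━━━━━━━━━━━┛         
                                                     
                                                     
                                                     
                                                     
                                                     


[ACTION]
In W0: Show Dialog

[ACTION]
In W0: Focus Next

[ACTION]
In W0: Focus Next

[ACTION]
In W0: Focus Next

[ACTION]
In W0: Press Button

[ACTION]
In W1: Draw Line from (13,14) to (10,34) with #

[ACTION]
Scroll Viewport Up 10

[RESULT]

                                                     
                                                     
                      ┏━━━━━━━━━━━━━━━━━━━━┓         
                      ┃ DialogModal        ┃         
                      ┠────────────────────┨         
                    ┏━━━━━━━━━━━━━━━━━━━━━━━━━━━━━━━━
                    ┃ DrawingCanvas                  
                    ┠────────────────────────────────
                    ┃+                               
                    ┃                             .  
                    ┃                     ..####  .  
                    ┃                     ..####  .  
                    ┃                     ..####...  
                    ┃  ..............................
                    ┃  ..............................
                    ┃  ..............................
                    ┗━━━━━━━━━━━━━━━━━━━━━━━━━━━━━━━━
                      ┃The algorithm valida┃         
                      ┗━━━━━━━━━━━━━━━━━━━━┛         
                                                     
                                                     
                                                     
                                                     


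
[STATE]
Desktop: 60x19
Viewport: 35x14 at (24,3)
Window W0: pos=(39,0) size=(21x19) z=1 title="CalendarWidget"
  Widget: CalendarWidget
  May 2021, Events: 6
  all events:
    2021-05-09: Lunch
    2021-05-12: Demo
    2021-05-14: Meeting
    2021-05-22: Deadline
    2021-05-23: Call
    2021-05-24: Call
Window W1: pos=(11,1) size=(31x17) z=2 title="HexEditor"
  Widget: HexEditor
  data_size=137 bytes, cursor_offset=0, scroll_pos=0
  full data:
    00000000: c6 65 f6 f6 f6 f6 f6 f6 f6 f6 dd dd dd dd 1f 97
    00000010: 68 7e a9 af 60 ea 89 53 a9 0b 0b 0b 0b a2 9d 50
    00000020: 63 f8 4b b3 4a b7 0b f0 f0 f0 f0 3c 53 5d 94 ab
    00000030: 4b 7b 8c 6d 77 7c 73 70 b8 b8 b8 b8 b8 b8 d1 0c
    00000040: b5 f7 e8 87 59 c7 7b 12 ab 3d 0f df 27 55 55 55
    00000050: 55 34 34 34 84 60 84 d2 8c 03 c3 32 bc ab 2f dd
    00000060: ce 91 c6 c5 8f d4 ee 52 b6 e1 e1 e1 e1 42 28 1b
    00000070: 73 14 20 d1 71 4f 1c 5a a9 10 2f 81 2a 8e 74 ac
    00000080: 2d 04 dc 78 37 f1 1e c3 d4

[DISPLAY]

─────────────────┨    May 2021     
 65 f6 f6 f6 f6 f┃ Tu We Th Fr Sa S
 7e a9 af 60 ea 8┃              1  
 f8 4b b3 4a b7 0┃  4  5  6  7  8  
 7b 8c 6d 77 7c 7┃ 11 12* 13 14* 15
 f7 e8 87 59 c7 7┃ 18 19 20 21 22* 
 34 34 34 84 60 8┃* 25 26 27 28 29 
 91 c6 c5 8f d4 e┃                 
 14 20 d1 71 4f 1┃                 
 04 dc 78 37 f1 1┃                 
                 ┃                 
                 ┃                 
                 ┃                 
                 ┃                 


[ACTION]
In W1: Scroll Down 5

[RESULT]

─────────────────┨    May 2021     
 34 34 34 84 60 8┃ Tu We Th Fr Sa S
 91 c6 c5 8f d4 e┃              1  
 14 20 d1 71 4f 1┃  4  5  6  7  8  
 04 dc 78 37 f1 1┃ 11 12* 13 14* 15
                 ┃ 18 19 20 21 22* 
                 ┃* 25 26 27 28 29 
                 ┃                 
                 ┃                 
                 ┃                 
                 ┃                 
                 ┃                 
                 ┃                 
                 ┃                 


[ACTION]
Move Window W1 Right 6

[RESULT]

───────────────────────┨y 2021     
50  55 34 34 34 84 60 8┃ Th Fr Sa S
60  ce 91 c6 c5 8f d4 e┃        1  
70  73 14 20 d1 71 4f 1┃  6  7  8  
80  2d 04 dc 78 37 f1 1┃* 13 14* 15
                       ┃ 20 21 22* 
                       ┃6 27 28 29 
                       ┃           
                       ┃           
                       ┃           
                       ┃           
                       ┃           
                       ┃           
                       ┃           


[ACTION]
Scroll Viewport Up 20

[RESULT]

               ┏━━━━━━━━━━━━━━━━━━━
━━━━━━━━━━━━━━━━━━━━━━━┓rWidget    
itor                   ┃───────────
───────────────────────┨y 2021     
50  55 34 34 34 84 60 8┃ Th Fr Sa S
60  ce 91 c6 c5 8f d4 e┃        1  
70  73 14 20 d1 71 4f 1┃  6  7  8  
80  2d 04 dc 78 37 f1 1┃* 13 14* 15
                       ┃ 20 21 22* 
                       ┃6 27 28 29 
                       ┃           
                       ┃           
                       ┃           
                       ┃           


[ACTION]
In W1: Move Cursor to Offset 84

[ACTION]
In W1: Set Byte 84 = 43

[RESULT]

               ┏━━━━━━━━━━━━━━━━━━━
━━━━━━━━━━━━━━━━━━━━━━━┓rWidget    
itor                   ┃───────────
───────────────────────┨y 2021     
50  55 34 34 34 43 60 8┃ Th Fr Sa S
60  ce 91 c6 c5 8f d4 e┃        1  
70  73 14 20 d1 71 4f 1┃  6  7  8  
80  2d 04 dc 78 37 f1 1┃* 13 14* 15
                       ┃ 20 21 22* 
                       ┃6 27 28 29 
                       ┃           
                       ┃           
                       ┃           
                       ┃           


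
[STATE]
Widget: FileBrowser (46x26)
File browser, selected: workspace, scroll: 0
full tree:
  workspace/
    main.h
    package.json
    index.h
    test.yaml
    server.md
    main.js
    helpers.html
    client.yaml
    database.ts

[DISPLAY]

> [-] workspace/                              
    main.h                                    
    package.json                              
    index.h                                   
    test.yaml                                 
    server.md                                 
    main.js                                   
    helpers.html                              
    client.yaml                               
    database.ts                               
                                              
                                              
                                              
                                              
                                              
                                              
                                              
                                              
                                              
                                              
                                              
                                              
                                              
                                              
                                              
                                              


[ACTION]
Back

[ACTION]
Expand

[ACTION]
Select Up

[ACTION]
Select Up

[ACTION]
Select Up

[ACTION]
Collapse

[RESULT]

> [+] workspace/                              
                                              
                                              
                                              
                                              
                                              
                                              
                                              
                                              
                                              
                                              
                                              
                                              
                                              
                                              
                                              
                                              
                                              
                                              
                                              
                                              
                                              
                                              
                                              
                                              
                                              


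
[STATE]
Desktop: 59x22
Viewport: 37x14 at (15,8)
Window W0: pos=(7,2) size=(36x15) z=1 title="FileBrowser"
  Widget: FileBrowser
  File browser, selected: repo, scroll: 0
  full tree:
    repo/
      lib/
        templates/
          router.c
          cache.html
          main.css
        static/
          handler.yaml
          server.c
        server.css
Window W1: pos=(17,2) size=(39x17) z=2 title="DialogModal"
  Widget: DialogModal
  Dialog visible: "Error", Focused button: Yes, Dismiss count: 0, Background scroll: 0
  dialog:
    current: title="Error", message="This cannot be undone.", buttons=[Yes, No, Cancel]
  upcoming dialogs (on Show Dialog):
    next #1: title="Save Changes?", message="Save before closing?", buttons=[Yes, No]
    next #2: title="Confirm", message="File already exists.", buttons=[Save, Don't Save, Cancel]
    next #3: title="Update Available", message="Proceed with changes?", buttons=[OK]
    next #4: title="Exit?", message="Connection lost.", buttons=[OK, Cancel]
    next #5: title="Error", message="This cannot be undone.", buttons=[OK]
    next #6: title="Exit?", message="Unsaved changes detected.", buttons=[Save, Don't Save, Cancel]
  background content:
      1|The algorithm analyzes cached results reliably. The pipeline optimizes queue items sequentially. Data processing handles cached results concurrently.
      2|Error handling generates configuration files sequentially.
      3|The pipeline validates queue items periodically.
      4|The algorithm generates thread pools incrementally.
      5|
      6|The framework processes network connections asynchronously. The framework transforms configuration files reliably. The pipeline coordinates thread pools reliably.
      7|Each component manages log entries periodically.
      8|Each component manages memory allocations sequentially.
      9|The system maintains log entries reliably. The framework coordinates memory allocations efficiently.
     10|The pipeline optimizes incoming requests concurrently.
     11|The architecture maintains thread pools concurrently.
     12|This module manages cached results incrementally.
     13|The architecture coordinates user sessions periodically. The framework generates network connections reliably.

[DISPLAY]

  ┃The algorithm generates thread poo
  ┃     ┌────────────────────────┐   
  ┃The f│         Error          │ co
  ┃Each │ This cannot be undone. │ies
  ┃Each │  [Yes]  No   Cancel    │llo
  ┃The s└────────────────────────┘s r
  ┃The pipeline optimizes incoming re
  ┃The architecture maintains thread 
━━┃This module manages cached results
  ┃The architecture coordinates user 
  ┗━━━━━━━━━━━━━━━━━━━━━━━━━━━━━━━━━━
                                     
                                     
                                     


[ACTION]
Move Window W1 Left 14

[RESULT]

hm generates thread pools ┃┃         
───────────────────┐      ┃┃         
    Error          │ conne┃┃         
 cannot be undone. │ies pe┃┃         
s]  No   Cancel    │llocat┃┃         
───────────────────┘s reli┃┃         
e optimizes incoming reque┃┃         
cture maintains thread poo┃┃         
 manages cached results in┃┛         
cture coordinates user ses┃          
━━━━━━━━━━━━━━━━━━━━━━━━━━┛          
                                     
                                     
                                     


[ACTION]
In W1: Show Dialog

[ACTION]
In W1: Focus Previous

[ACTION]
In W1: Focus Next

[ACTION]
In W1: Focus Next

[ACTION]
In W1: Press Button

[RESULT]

hm generates thread pools ┃┃         
                          ┃┃         
rk processes network conne┃┃         
ent manages log entries pe┃┃         
ent manages memory allocat┃┃         
maintains log entries reli┃┃         
e optimizes incoming reque┃┃         
cture maintains thread poo┃┃         
 manages cached results in┃┛         
cture coordinates user ses┃          
━━━━━━━━━━━━━━━━━━━━━━━━━━┛          
                                     
                                     
                                     


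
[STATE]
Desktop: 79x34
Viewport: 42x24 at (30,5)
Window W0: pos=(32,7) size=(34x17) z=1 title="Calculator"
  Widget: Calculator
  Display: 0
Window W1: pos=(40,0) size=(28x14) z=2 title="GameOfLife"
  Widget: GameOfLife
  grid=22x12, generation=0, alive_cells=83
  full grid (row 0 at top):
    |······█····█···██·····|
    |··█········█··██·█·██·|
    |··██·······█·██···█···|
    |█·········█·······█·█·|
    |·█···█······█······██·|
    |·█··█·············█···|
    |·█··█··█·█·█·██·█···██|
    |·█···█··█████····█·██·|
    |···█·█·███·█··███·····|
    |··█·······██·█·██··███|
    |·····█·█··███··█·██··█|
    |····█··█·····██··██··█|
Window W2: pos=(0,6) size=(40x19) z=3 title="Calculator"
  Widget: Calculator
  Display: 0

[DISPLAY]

          ┃··██·······█·██···█···    ┃    
━━━━━━━━━┓┃█·········█·······█·█·    ┃    
         ┃┃·█···█······█······██·    ┃    
─────────┨┃·█··█·············█···    ┃    
        0┃┃·█··█··█·█·█·██·█···██    ┃    
         ┃┃·█···█··█████····█·██·    ┃    
         ┃┃···█·█·███·█··███·····    ┃    
         ┃┃··█·······██·█·██··███    ┃    
         ┃┗━━━━━━━━━━━━━━━━━━━━━━━━━━┛    
         ┃ │ 6 │ × │               ┃      
         ┃─┼───┼───┤               ┃      
         ┃ │ 3 │ - │               ┃      
         ┃─┼───┼───┤               ┃      
         ┃ │ = │ + │               ┃      
         ┃─┼───┼───┤               ┃      
         ┃C│ MR│ M+│               ┃      
         ┃─┴───┴───┘               ┃      
         ┃                         ┃      
         ┃━━━━━━━━━━━━━━━━━━━━━━━━━┛      
━━━━━━━━━┛                                
                                          
                                          
                                          
                                          


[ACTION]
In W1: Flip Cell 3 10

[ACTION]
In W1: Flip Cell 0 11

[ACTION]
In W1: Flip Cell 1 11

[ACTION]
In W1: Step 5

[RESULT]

          ┃··················█·█·    ┃    
━━━━━━━━━┓┃···················██·    ┃    
         ┃┃····██················    ┃    
─────────┨┃····██·········███·███    ┃    
        0┃┃······█········███·█··    ┃    
         ┃┃····██········█····█··    ┃    
         ┃┃····█·███···███··█·█··    ┃    
         ┃┃····██··█··██·██····█·    ┃    
         ┃┗━━━━━━━━━━━━━━━━━━━━━━━━━━┛    
         ┃ │ 6 │ × │               ┃      
         ┃─┼───┼───┤               ┃      
         ┃ │ 3 │ - │               ┃      
         ┃─┼───┼───┤               ┃      
         ┃ │ = │ + │               ┃      
         ┃─┼───┼───┤               ┃      
         ┃C│ MR│ M+│               ┃      
         ┃─┴───┴───┘               ┃      
         ┃                         ┃      
         ┃━━━━━━━━━━━━━━━━━━━━━━━━━┛      
━━━━━━━━━┛                                
                                          
                                          
                                          
                                          


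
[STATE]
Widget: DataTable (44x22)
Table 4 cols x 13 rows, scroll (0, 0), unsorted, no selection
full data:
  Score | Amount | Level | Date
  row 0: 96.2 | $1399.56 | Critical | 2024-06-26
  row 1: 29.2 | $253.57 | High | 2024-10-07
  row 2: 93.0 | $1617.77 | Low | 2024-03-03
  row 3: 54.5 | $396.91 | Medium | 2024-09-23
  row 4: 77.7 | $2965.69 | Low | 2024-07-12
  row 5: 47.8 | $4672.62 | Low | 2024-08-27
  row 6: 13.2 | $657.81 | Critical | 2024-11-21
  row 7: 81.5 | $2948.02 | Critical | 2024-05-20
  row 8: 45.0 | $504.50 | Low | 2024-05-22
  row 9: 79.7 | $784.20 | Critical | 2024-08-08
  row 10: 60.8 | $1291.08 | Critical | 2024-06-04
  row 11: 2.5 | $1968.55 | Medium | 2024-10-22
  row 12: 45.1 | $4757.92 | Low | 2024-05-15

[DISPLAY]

Score│Amount  │Level   │Date                
─────┼────────┼────────┼──────────          
96.2 │$1399.56│Critical│2024-06-26          
29.2 │$253.57 │High    │2024-10-07          
93.0 │$1617.77│Low     │2024-03-03          
54.5 │$396.91 │Medium  │2024-09-23          
77.7 │$2965.69│Low     │2024-07-12          
47.8 │$4672.62│Low     │2024-08-27          
13.2 │$657.81 │Critical│2024-11-21          
81.5 │$2948.02│Critical│2024-05-20          
45.0 │$504.50 │Low     │2024-05-22          
79.7 │$784.20 │Critical│2024-08-08          
60.8 │$1291.08│Critical│2024-06-04          
2.5  │$1968.55│Medium  │2024-10-22          
45.1 │$4757.92│Low     │2024-05-15          
                                            
                                            
                                            
                                            
                                            
                                            
                                            


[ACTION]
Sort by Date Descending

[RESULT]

Score│Amount  │Level   │Date     ▼          
─────┼────────┼────────┼──────────          
13.2 │$657.81 │Critical│2024-11-21          
2.5  │$1968.55│Medium  │2024-10-22          
29.2 │$253.57 │High    │2024-10-07          
54.5 │$396.91 │Medium  │2024-09-23          
47.8 │$4672.62│Low     │2024-08-27          
79.7 │$784.20 │Critical│2024-08-08          
77.7 │$2965.69│Low     │2024-07-12          
96.2 │$1399.56│Critical│2024-06-26          
60.8 │$1291.08│Critical│2024-06-04          
45.0 │$504.50 │Low     │2024-05-22          
81.5 │$2948.02│Critical│2024-05-20          
45.1 │$4757.92│Low     │2024-05-15          
93.0 │$1617.77│Low     │2024-03-03          
                                            
                                            
                                            
                                            
                                            
                                            
                                            


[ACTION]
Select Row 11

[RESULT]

Score│Amount  │Level   │Date     ▼          
─────┼────────┼────────┼──────────          
13.2 │$657.81 │Critical│2024-11-21          
2.5  │$1968.55│Medium  │2024-10-22          
29.2 │$253.57 │High    │2024-10-07          
54.5 │$396.91 │Medium  │2024-09-23          
47.8 │$4672.62│Low     │2024-08-27          
79.7 │$784.20 │Critical│2024-08-08          
77.7 │$2965.69│Low     │2024-07-12          
96.2 │$1399.56│Critical│2024-06-26          
60.8 │$1291.08│Critical│2024-06-04          
45.0 │$504.50 │Low     │2024-05-22          
81.5 │$2948.02│Critical│2024-05-20          
>5.1 │$4757.92│Low     │2024-05-15          
93.0 │$1617.77│Low     │2024-03-03          
                                            
                                            
                                            
                                            
                                            
                                            
                                            


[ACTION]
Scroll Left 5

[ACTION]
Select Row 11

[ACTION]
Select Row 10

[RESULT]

Score│Amount  │Level   │Date     ▼          
─────┼────────┼────────┼──────────          
13.2 │$657.81 │Critical│2024-11-21          
2.5  │$1968.55│Medium  │2024-10-22          
29.2 │$253.57 │High    │2024-10-07          
54.5 │$396.91 │Medium  │2024-09-23          
47.8 │$4672.62│Low     │2024-08-27          
79.7 │$784.20 │Critical│2024-08-08          
77.7 │$2965.69│Low     │2024-07-12          
96.2 │$1399.56│Critical│2024-06-26          
60.8 │$1291.08│Critical│2024-06-04          
45.0 │$504.50 │Low     │2024-05-22          
>1.5 │$2948.02│Critical│2024-05-20          
45.1 │$4757.92│Low     │2024-05-15          
93.0 │$1617.77│Low     │2024-03-03          
                                            
                                            
                                            
                                            
                                            
                                            
                                            


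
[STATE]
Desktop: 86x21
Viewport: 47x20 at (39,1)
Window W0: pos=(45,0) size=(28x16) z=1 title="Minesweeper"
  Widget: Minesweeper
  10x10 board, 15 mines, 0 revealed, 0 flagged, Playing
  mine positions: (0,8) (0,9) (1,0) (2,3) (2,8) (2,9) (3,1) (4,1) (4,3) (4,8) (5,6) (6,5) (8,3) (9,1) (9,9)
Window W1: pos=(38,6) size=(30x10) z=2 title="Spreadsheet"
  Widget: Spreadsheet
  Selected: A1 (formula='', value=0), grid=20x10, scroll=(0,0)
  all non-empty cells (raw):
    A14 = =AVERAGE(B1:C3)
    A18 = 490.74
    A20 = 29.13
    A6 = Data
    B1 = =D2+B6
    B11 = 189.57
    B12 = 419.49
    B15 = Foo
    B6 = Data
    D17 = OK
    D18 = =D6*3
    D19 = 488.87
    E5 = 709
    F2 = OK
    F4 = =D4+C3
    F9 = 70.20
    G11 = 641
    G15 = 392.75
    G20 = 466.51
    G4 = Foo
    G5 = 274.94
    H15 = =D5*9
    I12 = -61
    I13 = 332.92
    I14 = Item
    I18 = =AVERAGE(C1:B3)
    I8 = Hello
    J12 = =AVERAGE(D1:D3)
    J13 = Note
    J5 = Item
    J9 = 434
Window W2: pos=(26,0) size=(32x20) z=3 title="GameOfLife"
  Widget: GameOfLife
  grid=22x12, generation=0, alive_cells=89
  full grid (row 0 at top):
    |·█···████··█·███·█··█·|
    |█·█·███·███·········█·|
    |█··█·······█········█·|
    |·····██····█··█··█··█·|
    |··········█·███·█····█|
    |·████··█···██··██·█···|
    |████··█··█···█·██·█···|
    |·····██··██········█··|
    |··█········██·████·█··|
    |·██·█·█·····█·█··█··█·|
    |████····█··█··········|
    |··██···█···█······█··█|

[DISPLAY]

                  ┃              ┃             
──────────────────┨──────────────┨             
                  ┃              ┃             
·███·█··█·        ┃              ┃             
········█·        ┃              ┃             
········█·        ┃━━━━━━━━━┓    ┃             
··█··█··█·        ┃         ┃    ┃             
███·█····█        ┃─────────┨    ┃             
█··██·█···        ┃         ┃    ┃             
·█·██·█···        ┃    C    ┃    ┃             
·······█··        ┃---------┃    ┃             
█·████·█··        ┃        0┃    ┃             
█·█··█··█·        ┃0       0┃    ┃             
··········        ┃0       0┃    ┃             
······█··█        ┃━━━━━━━━━┛━━━━┛             
                  ┃                            
                  ┃                            
                  ┃                            
━━━━━━━━━━━━━━━━━━┛                            
                                               


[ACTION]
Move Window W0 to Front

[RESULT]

      ┃ Minesweeper              ┃             
──────┠──────────────────────────┨             
      ┃■■■■■■■■■■                ┃             
·███·█┃■■■■■■■■■■                ┃             
······┃■■■■■■■■■■                ┃             
······┃■■■■■■■■■■                ┃             
··█··█┃■■■■■■■■■■                ┃             
███·█·┃■■■■■■■■■■                ┃             
█··██·┃■■■■■■■■■■                ┃             
·█·██·┃■■■■■■■■■■                ┃             
······┃■■■■■■■■■■                ┃             
█·████┃■■■■■■■■■■                ┃             
█·█··█┃                          ┃             
······┃                          ┃             
······┗━━━━━━━━━━━━━━━━━━━━━━━━━━┛             
                  ┃                            
                  ┃                            
                  ┃                            
━━━━━━━━━━━━━━━━━━┛                            
                                               


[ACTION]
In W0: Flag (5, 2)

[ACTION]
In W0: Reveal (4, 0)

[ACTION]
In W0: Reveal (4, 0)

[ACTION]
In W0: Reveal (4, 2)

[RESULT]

      ┃ Minesweeper              ┃             
──────┠──────────────────────────┨             
      ┃■■■■■■■■■■                ┃             
·███·█┃■■■■■■■■■■                ┃             
······┃■■■■■■■■■■                ┃             
······┃■■■■■■■■■■                ┃             
··█··█┃2■3■■■■■■■                ┃             
███·█·┃■■⚑■■■■■■■                ┃             
█··██·┃■■■■■■■■■■                ┃             
·█·██·┃■■■■■■■■■■                ┃             
······┃■■■■■■■■■■                ┃             
█·████┃■■■■■■■■■■                ┃             
█·█··█┃                          ┃             
······┃                          ┃             
······┗━━━━━━━━━━━━━━━━━━━━━━━━━━┛             
                  ┃                            
                  ┃                            
                  ┃                            
━━━━━━━━━━━━━━━━━━┛                            
                                               
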